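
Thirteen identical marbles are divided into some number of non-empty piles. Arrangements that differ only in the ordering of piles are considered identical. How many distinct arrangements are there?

101

Enumerating by decreasing first part gives 101 partitions in all.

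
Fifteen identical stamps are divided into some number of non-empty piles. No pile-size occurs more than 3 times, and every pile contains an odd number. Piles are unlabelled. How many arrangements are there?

13

They are:
15
13, 1, 1
11, 3, 1
9, 5, 1
9, 3, 3
9, 3, 1, 1, 1
7, 7, 1
7, 5, 3
7, 5, 1, 1, 1
7, 3, 3, 1, 1
5, 5, 5
5, 5, 3, 1, 1
5, 3, 3, 3, 1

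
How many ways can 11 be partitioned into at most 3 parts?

16

Enumerating:
11
1+10
2+9
1+1+9
3+8
1+2+8
4+7
1+3+7
2+2+7
5+6
1+4+6
2+3+6
1+5+5
2+4+5
3+3+5
3+4+4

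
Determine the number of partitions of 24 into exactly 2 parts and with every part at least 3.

They are:
21+3
20+4
19+5
18+6
17+7
16+8
15+9
14+10
13+11
12+12

10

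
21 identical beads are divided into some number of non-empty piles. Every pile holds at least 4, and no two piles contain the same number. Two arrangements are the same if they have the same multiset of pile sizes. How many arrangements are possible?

15

They are:
21
17 + 4
16 + 5
15 + 6
14 + 7
13 + 8
12 + 9
12 + 5 + 4
11 + 10
11 + 6 + 4
10 + 7 + 4
10 + 6 + 5
9 + 8 + 4
9 + 7 + 5
8 + 7 + 6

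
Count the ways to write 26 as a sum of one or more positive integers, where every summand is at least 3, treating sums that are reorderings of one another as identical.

158

Systematic enumeration (by largest part, then next-largest, …) yields 158.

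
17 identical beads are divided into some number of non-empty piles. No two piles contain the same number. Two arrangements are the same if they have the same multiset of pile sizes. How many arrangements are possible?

A partial list (first 12 by largest part):
17
16+1
15+2
14+3
14+2+1
13+4
13+3+1
12+5
12+4+1
12+3+2
11+6
11+5+1
…and 26 more, for 38 total.

38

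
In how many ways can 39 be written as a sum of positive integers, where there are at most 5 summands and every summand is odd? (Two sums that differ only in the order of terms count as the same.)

157

There are 157 such partitions.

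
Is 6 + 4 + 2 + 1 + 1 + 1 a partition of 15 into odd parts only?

The parts sum to 15, and the condition 'every summand is odd' is violated.

No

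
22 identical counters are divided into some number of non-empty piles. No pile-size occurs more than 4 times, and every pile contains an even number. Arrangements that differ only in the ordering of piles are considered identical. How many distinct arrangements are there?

44

A partial list (first 12 by largest part):
22
20,2
18,4
18,2,2
16,6
16,4,2
16,2,2,2
14,8
14,6,2
14,4,4
14,4,2,2
14,2,2,2,2
…and 32 more, for 44 total.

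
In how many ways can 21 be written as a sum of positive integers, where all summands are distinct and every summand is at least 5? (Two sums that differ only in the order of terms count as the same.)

Enumerating:
21
16,5
15,6
14,7
13,8
12,9
11,10
10,6,5
9,7,5
8,7,6
That's 10 in total.

10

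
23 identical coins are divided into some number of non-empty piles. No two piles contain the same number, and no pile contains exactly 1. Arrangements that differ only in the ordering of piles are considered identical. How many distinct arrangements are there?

There are too many to list fully; the first 12 (by largest part) are:
23
21 + 2
20 + 3
19 + 4
18 + 5
18 + 3 + 2
17 + 6
17 + 4 + 2
16 + 7
16 + 5 + 2
16 + 4 + 3
15 + 8
…and 44 more, for 56 total.

56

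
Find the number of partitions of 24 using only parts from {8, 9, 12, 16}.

3

The partitions of 24 that satisfy the conditions:
16,8
12,12
8,8,8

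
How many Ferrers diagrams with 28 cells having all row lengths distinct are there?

Systematic enumeration (by largest part, then next-largest, …) yields 222.

222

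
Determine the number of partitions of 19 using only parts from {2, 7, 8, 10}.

They are:
10, 7, 2
8, 7, 2, 2
7, 2, 2, 2, 2, 2, 2
That's 3 in total.

3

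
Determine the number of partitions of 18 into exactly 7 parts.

49

There are too many to list fully; the first 12 (by largest part) are:
12, 1, 1, 1, 1, 1, 1
11, 2, 1, 1, 1, 1, 1
10, 3, 1, 1, 1, 1, 1
10, 2, 2, 1, 1, 1, 1
9, 4, 1, 1, 1, 1, 1
9, 3, 2, 1, 1, 1, 1
9, 2, 2, 2, 1, 1, 1
8, 5, 1, 1, 1, 1, 1
8, 4, 2, 1, 1, 1, 1
8, 3, 3, 1, 1, 1, 1
8, 3, 2, 2, 1, 1, 1
8, 2, 2, 2, 2, 1, 1
…and 37 more, for 49 total.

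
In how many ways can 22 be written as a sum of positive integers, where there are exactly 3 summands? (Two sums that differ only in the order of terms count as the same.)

There are too many to list fully; the first 12 (by largest part) are:
20, 1, 1
19, 2, 1
18, 3, 1
18, 2, 2
17, 4, 1
17, 3, 2
16, 5, 1
16, 4, 2
16, 3, 3
15, 6, 1
15, 5, 2
15, 4, 3
…and 28 more, for 40 total.

40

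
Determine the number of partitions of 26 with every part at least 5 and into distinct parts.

20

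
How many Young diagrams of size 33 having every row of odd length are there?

Enumerating by decreasing first part gives 448 partitions in all.

448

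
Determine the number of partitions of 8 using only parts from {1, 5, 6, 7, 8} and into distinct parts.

2

The partitions of 8 that satisfy the conditions:
8
7, 1
Counting gives 2.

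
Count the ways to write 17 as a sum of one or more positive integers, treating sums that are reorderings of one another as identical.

Enumerating by decreasing first part gives 297 partitions in all.

297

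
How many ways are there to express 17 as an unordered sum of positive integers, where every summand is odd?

There are too many to list fully; the first 12 (by largest part) are:
17
15 + 1 + 1
13 + 3 + 1
13 + 1 + 1 + 1 + 1
11 + 5 + 1
11 + 3 + 3
11 + 3 + 1 + 1 + 1
11 + 1 + 1 + 1 + 1 + 1 + 1
9 + 7 + 1
9 + 5 + 3
9 + 5 + 1 + 1 + 1
9 + 3 + 3 + 1 + 1
…and 26 more, for 38 total.

38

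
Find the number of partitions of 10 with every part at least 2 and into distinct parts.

5

The partitions of 10 that satisfy the conditions:
10
8+2
7+3
6+4
5+3+2
That's 5 in total.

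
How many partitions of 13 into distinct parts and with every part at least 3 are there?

6

The partitions of 13 that satisfy the conditions:
13
10,3
9,4
8,5
7,6
6,4,3
Counting gives 6.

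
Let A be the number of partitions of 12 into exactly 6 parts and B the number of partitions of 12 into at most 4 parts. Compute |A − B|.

23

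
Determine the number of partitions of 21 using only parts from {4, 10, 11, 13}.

2

The partitions of 21 that satisfy the conditions:
13, 4, 4
11, 10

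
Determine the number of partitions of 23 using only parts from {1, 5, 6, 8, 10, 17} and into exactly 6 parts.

3

Listing the qualifying partitions of 23:
10+5+5+1+1+1
8+6+6+1+1+1
6+5+5+5+1+1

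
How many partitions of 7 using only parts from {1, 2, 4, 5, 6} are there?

9

Listing the qualifying partitions of 7:
6 + 1
5 + 2
5 + 1 + 1
4 + 2 + 1
4 + 1 + 1 + 1
2 + 2 + 2 + 1
2 + 2 + 1 + 1 + 1
2 + 1 + 1 + 1 + 1 + 1
1 + 1 + 1 + 1 + 1 + 1 + 1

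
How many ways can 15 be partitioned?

Systematic enumeration (by largest part, then next-largest, …) yields 176.

176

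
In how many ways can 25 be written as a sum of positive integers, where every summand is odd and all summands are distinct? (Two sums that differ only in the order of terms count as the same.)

Enumerating:
25
21, 3, 1
19, 5, 1
17, 7, 1
17, 5, 3
15, 9, 1
15, 7, 3
13, 11, 1
13, 9, 3
13, 7, 5
11, 9, 5
9, 7, 5, 3, 1
Counting gives 12.

12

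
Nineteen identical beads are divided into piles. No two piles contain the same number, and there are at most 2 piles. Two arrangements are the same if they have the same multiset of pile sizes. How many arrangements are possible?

The partitions of 19 that satisfy the conditions:
19
18+1
17+2
16+3
15+4
14+5
13+6
12+7
11+8
10+9
That's 10 in total.

10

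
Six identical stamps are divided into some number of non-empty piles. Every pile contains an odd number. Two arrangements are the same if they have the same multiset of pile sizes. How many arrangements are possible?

4

Listing the qualifying partitions of 6:
5 + 1
3 + 3
3 + 1 + 1 + 1
1 + 1 + 1 + 1 + 1 + 1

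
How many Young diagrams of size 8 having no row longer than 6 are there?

They are:
6+2
6+1+1
5+3
5+2+1
5+1+1+1
4+4
4+3+1
4+2+2
4+2+1+1
4+1+1+1+1
3+3+2
3+3+1+1
3+2+2+1
3+2+1+1+1
3+1+1+1+1+1
2+2+2+2
2+2+2+1+1
2+2+1+1+1+1
2+1+1+1+1+1+1
1+1+1+1+1+1+1+1

20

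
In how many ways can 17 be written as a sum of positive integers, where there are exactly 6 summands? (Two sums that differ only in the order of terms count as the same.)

A partial list (first 12 by largest part):
12 + 1 + 1 + 1 + 1 + 1
11 + 2 + 1 + 1 + 1 + 1
10 + 3 + 1 + 1 + 1 + 1
10 + 2 + 2 + 1 + 1 + 1
9 + 4 + 1 + 1 + 1 + 1
9 + 3 + 2 + 1 + 1 + 1
9 + 2 + 2 + 2 + 1 + 1
8 + 5 + 1 + 1 + 1 + 1
8 + 4 + 2 + 1 + 1 + 1
8 + 3 + 3 + 1 + 1 + 1
8 + 3 + 2 + 2 + 1 + 1
8 + 2 + 2 + 2 + 2 + 1
…and 32 more, for 44 total.

44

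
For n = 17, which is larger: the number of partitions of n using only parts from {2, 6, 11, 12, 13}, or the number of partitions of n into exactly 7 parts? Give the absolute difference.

35

Partitions of 17 using only parts from {2, 6, 11, 12, 13}: 3.
Partitions of 17 into exactly 7 parts: 38.
|3 − 38| = 35.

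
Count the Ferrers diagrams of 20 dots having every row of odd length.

64

A partial list (first 12 by largest part):
1,19
3,17
1,1,1,17
5,15
1,1,3,15
1,1,1,1,1,15
7,13
1,1,5,13
1,3,3,13
1,1,1,1,3,13
1,1,1,1,1,1,1,13
9,11
…and 52 more, for 64 total.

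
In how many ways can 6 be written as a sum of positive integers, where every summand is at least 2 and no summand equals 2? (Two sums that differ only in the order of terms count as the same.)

Enumerating:
6
3+3

2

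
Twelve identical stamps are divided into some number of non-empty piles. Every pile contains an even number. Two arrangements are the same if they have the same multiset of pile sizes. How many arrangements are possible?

11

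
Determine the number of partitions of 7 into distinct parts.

5

Listing the qualifying partitions of 7:
7
6, 1
5, 2
4, 3
4, 2, 1
Counting gives 5.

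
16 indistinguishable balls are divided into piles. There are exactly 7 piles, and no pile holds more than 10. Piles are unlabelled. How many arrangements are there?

28

A partial list (first 12 by largest part):
10, 1, 1, 1, 1, 1, 1
9, 2, 1, 1, 1, 1, 1
8, 3, 1, 1, 1, 1, 1
8, 2, 2, 1, 1, 1, 1
7, 4, 1, 1, 1, 1, 1
7, 3, 2, 1, 1, 1, 1
7, 2, 2, 2, 1, 1, 1
6, 5, 1, 1, 1, 1, 1
6, 4, 2, 1, 1, 1, 1
6, 3, 3, 1, 1, 1, 1
6, 3, 2, 2, 1, 1, 1
6, 2, 2, 2, 2, 1, 1
…and 16 more, for 28 total.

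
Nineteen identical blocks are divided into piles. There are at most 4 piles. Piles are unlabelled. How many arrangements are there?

Direct enumeration gives 94 partitions.

94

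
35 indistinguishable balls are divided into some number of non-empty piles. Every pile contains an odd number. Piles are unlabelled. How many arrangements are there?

585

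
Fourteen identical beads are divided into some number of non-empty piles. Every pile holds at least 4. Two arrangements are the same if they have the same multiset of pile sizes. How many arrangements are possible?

7

Listing the qualifying partitions of 14:
14
10,4
9,5
8,6
7,7
6,4,4
5,5,4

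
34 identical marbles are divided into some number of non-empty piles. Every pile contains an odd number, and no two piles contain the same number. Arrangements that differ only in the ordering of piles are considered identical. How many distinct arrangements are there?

26

A partial list (first 12 by largest part):
33,1
31,3
29,5
27,7
25,9
25,5,3,1
23,11
23,7,3,1
21,13
21,9,3,1
21,7,5,1
19,15
…and 14 more, for 26 total.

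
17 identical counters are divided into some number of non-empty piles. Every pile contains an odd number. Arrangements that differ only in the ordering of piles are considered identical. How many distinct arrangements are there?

38

A partial list (first 12 by largest part):
17
15+1+1
13+3+1
13+1+1+1+1
11+5+1
11+3+3
11+3+1+1+1
11+1+1+1+1+1+1
9+7+1
9+5+3
9+5+1+1+1
9+3+3+1+1
…and 26 more, for 38 total.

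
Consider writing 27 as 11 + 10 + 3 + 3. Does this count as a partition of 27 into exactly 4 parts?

Yes

The parts sum to 27, and the condition 'there are exactly 4 summands' holds.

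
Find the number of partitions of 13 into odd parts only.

Listing the qualifying partitions of 13:
13
11, 1, 1
9, 3, 1
9, 1, 1, 1, 1
7, 5, 1
7, 3, 3
7, 3, 1, 1, 1
7, 1, 1, 1, 1, 1, 1
5, 5, 3
5, 5, 1, 1, 1
5, 3, 3, 1, 1
5, 3, 1, 1, 1, 1, 1
5, 1, 1, 1, 1, 1, 1, 1, 1
3, 3, 3, 3, 1
3, 3, 3, 1, 1, 1, 1
3, 3, 1, 1, 1, 1, 1, 1, 1
3, 1, 1, 1, 1, 1, 1, 1, 1, 1, 1
1, 1, 1, 1, 1, 1, 1, 1, 1, 1, 1, 1, 1

18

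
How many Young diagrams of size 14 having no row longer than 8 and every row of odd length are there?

16

The partitions of 14 that satisfy the conditions:
7, 7
1, 1, 5, 7
1, 3, 3, 7
1, 1, 1, 1, 3, 7
1, 1, 1, 1, 1, 1, 1, 7
1, 3, 5, 5
1, 1, 1, 1, 5, 5
3, 3, 3, 5
1, 1, 1, 3, 3, 5
1, 1, 1, 1, 1, 1, 3, 5
1, 1, 1, 1, 1, 1, 1, 1, 1, 5
1, 1, 3, 3, 3, 3
1, 1, 1, 1, 1, 3, 3, 3
1, 1, 1, 1, 1, 1, 1, 1, 3, 3
1, 1, 1, 1, 1, 1, 1, 1, 1, 1, 1, 3
1, 1, 1, 1, 1, 1, 1, 1, 1, 1, 1, 1, 1, 1
Counting gives 16.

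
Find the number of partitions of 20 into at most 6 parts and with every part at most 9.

There are 169 such partitions.

169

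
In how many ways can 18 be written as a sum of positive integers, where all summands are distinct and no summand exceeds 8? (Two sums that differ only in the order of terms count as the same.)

14

They are:
3, 7, 8
1, 2, 7, 8
4, 6, 8
1, 3, 6, 8
1, 4, 5, 8
2, 3, 5, 8
1, 2, 3, 4, 8
5, 6, 7
1, 4, 6, 7
2, 3, 6, 7
2, 4, 5, 7
1, 2, 3, 5, 7
3, 4, 5, 6
1, 2, 4, 5, 6
That's 14 in total.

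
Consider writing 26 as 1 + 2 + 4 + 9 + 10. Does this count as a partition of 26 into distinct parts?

The parts sum to 26, and the condition 'all summands are distinct' holds.

Yes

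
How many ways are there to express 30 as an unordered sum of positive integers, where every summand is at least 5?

70

A partial list (first 12 by largest part):
30
5, 25
6, 24
7, 23
8, 22
9, 21
10, 20
5, 5, 20
11, 19
5, 6, 19
12, 18
5, 7, 18
…and 58 more, for 70 total.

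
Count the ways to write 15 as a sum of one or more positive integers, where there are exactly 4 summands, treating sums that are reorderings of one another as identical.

A partial list (first 12 by largest part):
1 + 1 + 1 + 12
1 + 1 + 2 + 11
1 + 1 + 3 + 10
1 + 2 + 2 + 10
1 + 1 + 4 + 9
1 + 2 + 3 + 9
2 + 2 + 2 + 9
1 + 1 + 5 + 8
1 + 2 + 4 + 8
1 + 3 + 3 + 8
2 + 2 + 3 + 8
1 + 1 + 6 + 7
…and 15 more, for 27 total.

27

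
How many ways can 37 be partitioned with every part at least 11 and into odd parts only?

The partitions of 37 that satisfy the conditions:
37
15 + 11 + 11
13 + 13 + 11
Counting gives 3.

3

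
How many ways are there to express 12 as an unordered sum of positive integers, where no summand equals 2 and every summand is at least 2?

Listing the qualifying partitions of 12:
12
3, 9
4, 8
5, 7
6, 6
3, 3, 6
3, 4, 5
4, 4, 4
3, 3, 3, 3
Counting gives 9.

9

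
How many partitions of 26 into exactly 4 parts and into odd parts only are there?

There are too many to list fully; the first 12 (by largest part) are:
1 + 1 + 1 + 23
1 + 1 + 3 + 21
1 + 1 + 5 + 19
1 + 3 + 3 + 19
1 + 1 + 7 + 17
1 + 3 + 5 + 17
3 + 3 + 3 + 17
1 + 1 + 9 + 15
1 + 3 + 7 + 15
1 + 5 + 5 + 15
3 + 3 + 5 + 15
1 + 1 + 11 + 13
…and 15 more, for 27 total.

27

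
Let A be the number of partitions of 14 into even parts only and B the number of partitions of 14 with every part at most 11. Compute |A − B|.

Partitions of 14 into even parts only: 15.
Partitions of 14 with every part at most 11: 131.
|15 − 131| = 116.

116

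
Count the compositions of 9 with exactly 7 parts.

28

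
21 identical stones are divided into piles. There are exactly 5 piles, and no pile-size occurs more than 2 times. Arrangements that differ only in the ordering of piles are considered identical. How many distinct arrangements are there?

71

Direct enumeration gives 71 partitions.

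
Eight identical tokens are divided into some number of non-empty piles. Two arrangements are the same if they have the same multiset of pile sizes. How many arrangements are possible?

22

They are:
8
1,7
2,6
1,1,6
3,5
1,2,5
1,1,1,5
4,4
1,3,4
2,2,4
1,1,2,4
1,1,1,1,4
2,3,3
1,1,3,3
1,2,2,3
1,1,1,2,3
1,1,1,1,1,3
2,2,2,2
1,1,2,2,2
1,1,1,1,2,2
1,1,1,1,1,1,2
1,1,1,1,1,1,1,1
Counting gives 22.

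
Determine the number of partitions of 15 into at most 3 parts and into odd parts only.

8

Listing the qualifying partitions of 15:
15
13 + 1 + 1
11 + 3 + 1
9 + 5 + 1
9 + 3 + 3
7 + 7 + 1
7 + 5 + 3
5 + 5 + 5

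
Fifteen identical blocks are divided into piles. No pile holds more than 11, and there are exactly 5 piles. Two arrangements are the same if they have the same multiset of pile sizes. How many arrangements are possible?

30

There are too many to list fully; the first 12 (by largest part) are:
1,1,1,1,11
1,1,1,2,10
1,1,1,3,9
1,1,2,2,9
1,1,1,4,8
1,1,2,3,8
1,2,2,2,8
1,1,1,5,7
1,1,2,4,7
1,1,3,3,7
1,2,2,3,7
2,2,2,2,7
…and 18 more, for 30 total.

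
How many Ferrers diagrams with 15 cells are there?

176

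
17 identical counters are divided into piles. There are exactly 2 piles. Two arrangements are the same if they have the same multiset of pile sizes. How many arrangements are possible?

8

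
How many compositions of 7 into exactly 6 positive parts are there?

By stars and bars with positive parts, the count is C(6,5) = 6.

6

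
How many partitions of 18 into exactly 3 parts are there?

27

There are too many to list fully; the first 12 (by largest part) are:
1 + 1 + 16
1 + 2 + 15
1 + 3 + 14
2 + 2 + 14
1 + 4 + 13
2 + 3 + 13
1 + 5 + 12
2 + 4 + 12
3 + 3 + 12
1 + 6 + 11
2 + 5 + 11
3 + 4 + 11
…and 15 more, for 27 total.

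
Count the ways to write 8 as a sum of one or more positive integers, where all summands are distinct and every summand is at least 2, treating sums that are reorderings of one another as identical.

3

Listing the qualifying partitions of 8:
8
6, 2
5, 3
Counting gives 3.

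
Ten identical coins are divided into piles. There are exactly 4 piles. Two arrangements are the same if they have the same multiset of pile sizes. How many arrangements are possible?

9

The partitions of 10 that satisfy the conditions:
7,1,1,1
6,2,1,1
5,3,1,1
5,2,2,1
4,4,1,1
4,3,2,1
4,2,2,2
3,3,3,1
3,3,2,2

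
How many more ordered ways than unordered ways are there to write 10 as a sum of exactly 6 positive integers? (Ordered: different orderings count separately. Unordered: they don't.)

121

Compositions: C(9,5) = 126.
Unordered (partitions into 6 parts): 5.
Difference: 126 − 5 = 121.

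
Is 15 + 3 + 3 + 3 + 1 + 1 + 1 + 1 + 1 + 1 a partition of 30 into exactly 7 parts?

The parts sum to 30, and the condition 'there are exactly 7 summands' is violated.

No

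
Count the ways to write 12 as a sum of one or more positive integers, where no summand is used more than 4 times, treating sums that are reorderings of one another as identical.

A partial list (first 12 by largest part):
12
11,1
10,2
10,1,1
9,3
9,2,1
9,1,1,1
8,4
8,3,1
8,2,2
8,2,1,1
8,1,1,1,1
…and 48 more, for 60 total.

60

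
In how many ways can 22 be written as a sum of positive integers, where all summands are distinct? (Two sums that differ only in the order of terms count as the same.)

There are 89 such partitions.

89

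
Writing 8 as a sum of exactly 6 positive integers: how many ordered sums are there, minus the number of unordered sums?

19

Compositions: C(7,5) = 21.
Unordered (partitions into 6 parts): 2.
Difference: 21 − 2 = 19.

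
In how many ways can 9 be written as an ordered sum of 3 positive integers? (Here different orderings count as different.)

Equivalently, choose which 2 of the 8 gaps become plus signs: C(8,2) = 28.

28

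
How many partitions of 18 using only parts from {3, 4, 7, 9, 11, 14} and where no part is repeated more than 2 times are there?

Listing the qualifying partitions of 18:
14 + 4
11 + 7
11 + 4 + 3
9 + 9
7 + 7 + 4
7 + 4 + 4 + 3
Counting gives 6.

6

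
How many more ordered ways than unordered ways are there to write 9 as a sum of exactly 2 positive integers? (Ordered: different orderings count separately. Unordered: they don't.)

Ordered (compositions into 2 parts): C(8,1) = 8.
Unordered (partitions into 2 parts): 4.
Difference: 8 − 4 = 4.

4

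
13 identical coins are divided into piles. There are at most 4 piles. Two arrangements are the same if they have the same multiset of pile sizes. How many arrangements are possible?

39

There are too many to list fully; the first 12 (by largest part) are:
13
1 + 12
2 + 11
1 + 1 + 11
3 + 10
1 + 2 + 10
1 + 1 + 1 + 10
4 + 9
1 + 3 + 9
2 + 2 + 9
1 + 1 + 2 + 9
5 + 8
…and 27 more, for 39 total.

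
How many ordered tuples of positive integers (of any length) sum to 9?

256

Each of the 8 gaps between 9 units is either a break or not: 2^8 = 256.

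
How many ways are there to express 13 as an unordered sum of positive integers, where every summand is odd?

18

Enumerating:
13
1, 1, 11
1, 3, 9
1, 1, 1, 1, 9
1, 5, 7
3, 3, 7
1, 1, 1, 3, 7
1, 1, 1, 1, 1, 1, 7
3, 5, 5
1, 1, 1, 5, 5
1, 1, 3, 3, 5
1, 1, 1, 1, 1, 3, 5
1, 1, 1, 1, 1, 1, 1, 1, 5
1, 3, 3, 3, 3
1, 1, 1, 1, 3, 3, 3
1, 1, 1, 1, 1, 1, 1, 3, 3
1, 1, 1, 1, 1, 1, 1, 1, 1, 1, 3
1, 1, 1, 1, 1, 1, 1, 1, 1, 1, 1, 1, 1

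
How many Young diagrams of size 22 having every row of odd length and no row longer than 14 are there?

Counting exhaustively, 78 partitions satisfy the conditions.

78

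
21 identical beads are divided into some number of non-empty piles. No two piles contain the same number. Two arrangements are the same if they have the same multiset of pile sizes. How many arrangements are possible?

76

Counting exhaustively, 76 partitions satisfy the conditions.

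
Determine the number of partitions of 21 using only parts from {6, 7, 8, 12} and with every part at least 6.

The partitions of 21 that satisfy the conditions:
6, 7, 8
7, 7, 7

2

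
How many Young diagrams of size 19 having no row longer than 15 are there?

There are 483 such partitions.

483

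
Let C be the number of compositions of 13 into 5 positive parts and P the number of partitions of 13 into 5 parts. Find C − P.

477

Ordered (compositions into 5 parts): C(12,4) = 495.
Unordered (partitions into 5 parts): 18.
Difference: 495 − 18 = 477.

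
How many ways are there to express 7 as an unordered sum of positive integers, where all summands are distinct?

The partitions of 7 that satisfy the conditions:
7
6,1
5,2
4,3
4,2,1

5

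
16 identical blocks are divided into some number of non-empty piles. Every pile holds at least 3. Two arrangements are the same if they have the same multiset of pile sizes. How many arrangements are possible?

21

Enumerating:
16
13+3
12+4
11+5
10+6
10+3+3
9+7
9+4+3
8+8
8+5+3
8+4+4
7+6+3
7+5+4
7+3+3+3
6+6+4
6+5+5
6+4+3+3
5+5+3+3
5+4+4+3
4+4+4+4
4+3+3+3+3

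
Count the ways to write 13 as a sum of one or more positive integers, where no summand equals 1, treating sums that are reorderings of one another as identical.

24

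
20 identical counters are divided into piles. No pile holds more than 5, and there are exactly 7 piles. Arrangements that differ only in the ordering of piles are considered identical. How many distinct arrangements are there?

23

The partitions of 20 that satisfy the conditions:
5, 5, 5, 2, 1, 1, 1
5, 5, 4, 3, 1, 1, 1
5, 5, 4, 2, 2, 1, 1
5, 5, 3, 3, 2, 1, 1
5, 5, 3, 2, 2, 2, 1
5, 5, 2, 2, 2, 2, 2
5, 4, 4, 4, 1, 1, 1
5, 4, 4, 3, 2, 1, 1
5, 4, 4, 2, 2, 2, 1
5, 4, 3, 3, 3, 1, 1
5, 4, 3, 3, 2, 2, 1
5, 4, 3, 2, 2, 2, 2
5, 3, 3, 3, 3, 2, 1
5, 3, 3, 3, 2, 2, 2
4, 4, 4, 4, 2, 1, 1
4, 4, 4, 3, 3, 1, 1
4, 4, 4, 3, 2, 2, 1
4, 4, 4, 2, 2, 2, 2
4, 4, 3, 3, 3, 2, 1
4, 4, 3, 3, 2, 2, 2
4, 3, 3, 3, 3, 3, 1
4, 3, 3, 3, 3, 2, 2
3, 3, 3, 3, 3, 3, 2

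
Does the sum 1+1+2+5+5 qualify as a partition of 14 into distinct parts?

No

The parts sum to 14, and the condition 'all summands are distinct' is violated.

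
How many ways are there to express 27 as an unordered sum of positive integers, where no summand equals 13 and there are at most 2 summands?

Listing the qualifying partitions of 27:
27
26, 1
25, 2
24, 3
23, 4
22, 5
21, 6
20, 7
19, 8
18, 9
17, 10
16, 11
15, 12

13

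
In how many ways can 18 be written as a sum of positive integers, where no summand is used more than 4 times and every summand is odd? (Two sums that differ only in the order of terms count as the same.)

There are too many to list fully; the first 12 (by largest part) are:
1,17
3,15
1,1,1,15
5,13
1,1,3,13
7,11
1,1,5,11
1,3,3,11
1,1,1,1,3,11
9,9
1,1,7,9
1,3,5,9
…and 14 more, for 26 total.

26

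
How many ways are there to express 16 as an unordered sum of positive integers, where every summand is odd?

There are too many to list fully; the first 12 (by largest part) are:
15,1
13,3
13,1,1,1
11,5
11,3,1,1
11,1,1,1,1,1
9,7
9,5,1,1
9,3,3,1
9,3,1,1,1,1
9,1,1,1,1,1,1,1
7,7,1,1
…and 20 more, for 32 total.

32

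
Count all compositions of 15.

Each of the 14 gaps between 15 units is either a break or not: 2^14 = 16384.

16384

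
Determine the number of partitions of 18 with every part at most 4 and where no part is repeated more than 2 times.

Listing the qualifying partitions of 18:
4,4,3,3,2,2
4,4,3,3,2,1,1

2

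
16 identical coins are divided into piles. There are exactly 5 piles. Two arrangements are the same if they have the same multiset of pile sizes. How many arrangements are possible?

37

A partial list (first 12 by largest part):
12+1+1+1+1
11+2+1+1+1
10+3+1+1+1
10+2+2+1+1
9+4+1+1+1
9+3+2+1+1
9+2+2+2+1
8+5+1+1+1
8+4+2+1+1
8+3+3+1+1
8+3+2+2+1
8+2+2+2+2
…and 25 more, for 37 total.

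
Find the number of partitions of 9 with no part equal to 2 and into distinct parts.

Enumerating:
9
8+1
6+3
5+4
5+3+1

5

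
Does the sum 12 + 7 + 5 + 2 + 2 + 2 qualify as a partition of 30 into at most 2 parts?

The parts sum to 30, and the condition 'there are at most 2 summands' is violated.

No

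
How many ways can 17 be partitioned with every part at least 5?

Listing the qualifying partitions of 17:
17
12+5
11+6
10+7
9+8
7+5+5
6+6+5
Counting gives 7.

7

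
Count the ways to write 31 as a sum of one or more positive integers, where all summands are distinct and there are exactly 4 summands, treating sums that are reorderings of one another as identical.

A full systematic count gives 120.

120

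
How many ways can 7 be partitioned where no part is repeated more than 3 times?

Listing the qualifying partitions of 7:
7
1, 6
2, 5
1, 1, 5
3, 4
1, 2, 4
1, 1, 1, 4
1, 3, 3
2, 2, 3
1, 1, 2, 3
1, 2, 2, 2
1, 1, 1, 2, 2

12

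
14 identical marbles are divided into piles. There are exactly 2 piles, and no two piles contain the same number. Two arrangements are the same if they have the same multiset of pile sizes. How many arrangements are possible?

6

They are:
1,13
2,12
3,11
4,10
5,9
6,8
That's 6 in total.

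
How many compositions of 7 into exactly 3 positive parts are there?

15

By stars and bars with positive parts, the count is C(6,2) = 15.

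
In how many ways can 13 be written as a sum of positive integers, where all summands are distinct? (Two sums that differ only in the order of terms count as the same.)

18

Listing the qualifying partitions of 13:
13
1, 12
2, 11
3, 10
1, 2, 10
4, 9
1, 3, 9
5, 8
1, 4, 8
2, 3, 8
6, 7
1, 5, 7
2, 4, 7
1, 2, 3, 7
2, 5, 6
3, 4, 6
1, 2, 4, 6
1, 3, 4, 5
Counting gives 18.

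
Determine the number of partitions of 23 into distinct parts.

104

Enumerating by decreasing first part gives 104 partitions in all.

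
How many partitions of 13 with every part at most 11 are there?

Direct enumeration gives 99 partitions.

99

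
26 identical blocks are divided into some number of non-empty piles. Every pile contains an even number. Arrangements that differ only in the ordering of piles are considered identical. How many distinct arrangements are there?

There are 101 such partitions.

101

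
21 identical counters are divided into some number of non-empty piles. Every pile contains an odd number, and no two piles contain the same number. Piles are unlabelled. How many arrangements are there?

Enumerating:
21
17, 3, 1
15, 5, 1
13, 7, 1
13, 5, 3
11, 9, 1
11, 7, 3
9, 7, 5
That's 8 in total.

8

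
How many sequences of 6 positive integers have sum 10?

126

Equivalently, choose which 5 of the 9 gaps become plus signs: C(9,5) = 126.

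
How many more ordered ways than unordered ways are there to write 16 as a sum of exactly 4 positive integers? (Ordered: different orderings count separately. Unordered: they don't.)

421

Compositions: C(15,3) = 455.
Unordered (partitions into 4 parts): 34.
Difference: 455 − 34 = 421.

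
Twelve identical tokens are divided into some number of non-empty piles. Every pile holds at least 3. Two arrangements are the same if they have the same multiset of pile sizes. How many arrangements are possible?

They are:
12
3 + 9
4 + 8
5 + 7
6 + 6
3 + 3 + 6
3 + 4 + 5
4 + 4 + 4
3 + 3 + 3 + 3

9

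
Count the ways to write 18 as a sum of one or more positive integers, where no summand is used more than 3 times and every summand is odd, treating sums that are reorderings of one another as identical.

21

Listing the qualifying partitions of 18:
17, 1
15, 3
15, 1, 1, 1
13, 5
13, 3, 1, 1
11, 7
11, 5, 1, 1
11, 3, 3, 1
9, 9
9, 7, 1, 1
9, 5, 3, 1
9, 3, 3, 3
9, 3, 3, 1, 1, 1
7, 7, 3, 1
7, 5, 5, 1
7, 5, 3, 3
7, 5, 3, 1, 1, 1
7, 3, 3, 3, 1, 1
5, 5, 5, 3
5, 5, 5, 1, 1, 1
5, 5, 3, 3, 1, 1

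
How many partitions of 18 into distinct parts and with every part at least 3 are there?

Listing the qualifying partitions of 18:
18
3, 15
4, 14
5, 13
6, 12
7, 11
3, 4, 11
8, 10
3, 5, 10
3, 6, 9
4, 5, 9
3, 7, 8
4, 6, 8
5, 6, 7
3, 4, 5, 6

15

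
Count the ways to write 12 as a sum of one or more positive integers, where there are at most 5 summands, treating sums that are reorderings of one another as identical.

47

A partial list (first 12 by largest part):
12
1 + 11
2 + 10
1 + 1 + 10
3 + 9
1 + 2 + 9
1 + 1 + 1 + 9
4 + 8
1 + 3 + 8
2 + 2 + 8
1 + 1 + 2 + 8
1 + 1 + 1 + 1 + 8
…and 35 more, for 47 total.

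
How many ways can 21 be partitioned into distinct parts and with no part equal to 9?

63

A partial list (first 12 by largest part):
21
1+20
2+19
3+18
1+2+18
4+17
1+3+17
5+16
1+4+16
2+3+16
6+15
1+5+15
…and 51 more, for 63 total.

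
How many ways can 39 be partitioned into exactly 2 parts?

Enumerating:
38+1
37+2
36+3
35+4
34+5
33+6
32+7
31+8
30+9
29+10
28+11
27+12
26+13
25+14
24+15
23+16
22+17
21+18
20+19
That's 19 in total.

19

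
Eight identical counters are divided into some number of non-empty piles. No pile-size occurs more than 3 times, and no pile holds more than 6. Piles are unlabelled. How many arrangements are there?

14

Listing the qualifying partitions of 8:
6, 2
6, 1, 1
5, 3
5, 2, 1
5, 1, 1, 1
4, 4
4, 3, 1
4, 2, 2
4, 2, 1, 1
3, 3, 2
3, 3, 1, 1
3, 2, 2, 1
3, 2, 1, 1, 1
2, 2, 2, 1, 1
That's 14 in total.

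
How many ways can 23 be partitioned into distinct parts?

There are 104 such partitions.

104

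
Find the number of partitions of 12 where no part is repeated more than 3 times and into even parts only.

9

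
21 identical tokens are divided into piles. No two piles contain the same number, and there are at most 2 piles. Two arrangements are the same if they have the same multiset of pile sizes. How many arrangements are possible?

11

Enumerating:
21
20, 1
19, 2
18, 3
17, 4
16, 5
15, 6
14, 7
13, 8
12, 9
11, 10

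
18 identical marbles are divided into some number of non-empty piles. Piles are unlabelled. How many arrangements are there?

385

Enumerating by decreasing first part gives 385 partitions in all.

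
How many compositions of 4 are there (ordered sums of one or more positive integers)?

The number of compositions of n is 2^(n−1); here 2^3 = 8.

8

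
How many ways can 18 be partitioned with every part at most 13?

Enumerating by decreasing first part gives 373 partitions in all.

373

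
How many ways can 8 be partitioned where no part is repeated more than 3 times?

16

Listing the qualifying partitions of 8:
8
7+1
6+2
6+1+1
5+3
5+2+1
5+1+1+1
4+4
4+3+1
4+2+2
4+2+1+1
3+3+2
3+3+1+1
3+2+2+1
3+2+1+1+1
2+2+2+1+1
That's 16 in total.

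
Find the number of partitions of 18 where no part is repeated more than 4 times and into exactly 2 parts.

They are:
17,1
16,2
15,3
14,4
13,5
12,6
11,7
10,8
9,9

9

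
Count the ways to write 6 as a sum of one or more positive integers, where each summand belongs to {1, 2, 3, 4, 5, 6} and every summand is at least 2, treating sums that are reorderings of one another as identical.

4

Enumerating:
6
4,2
3,3
2,2,2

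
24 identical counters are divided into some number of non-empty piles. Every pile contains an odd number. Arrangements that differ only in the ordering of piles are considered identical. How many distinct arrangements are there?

122

A full systematic count gives 122.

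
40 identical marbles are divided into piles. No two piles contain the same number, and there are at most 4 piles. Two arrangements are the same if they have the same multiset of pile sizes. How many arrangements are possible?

431

Enumerating by decreasing first part gives 431 partitions in all.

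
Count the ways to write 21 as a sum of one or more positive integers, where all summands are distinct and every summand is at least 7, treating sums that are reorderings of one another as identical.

5

They are:
21
7+14
8+13
9+12
10+11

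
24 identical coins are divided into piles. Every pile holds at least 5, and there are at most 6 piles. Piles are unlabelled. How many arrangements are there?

There are too many to list fully; the first 12 (by largest part) are:
24
5, 19
6, 18
7, 17
8, 16
9, 15
10, 14
5, 5, 14
11, 13
5, 6, 13
12, 12
5, 7, 12
…and 14 more, for 26 total.

26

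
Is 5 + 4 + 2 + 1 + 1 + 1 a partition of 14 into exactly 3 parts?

The parts sum to 14, and the condition 'there are exactly 3 summands' is violated.

No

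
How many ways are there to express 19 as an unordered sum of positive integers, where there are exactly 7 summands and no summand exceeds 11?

A partial list (first 12 by largest part):
11 + 3 + 1 + 1 + 1 + 1 + 1
11 + 2 + 2 + 1 + 1 + 1 + 1
10 + 4 + 1 + 1 + 1 + 1 + 1
10 + 3 + 2 + 1 + 1 + 1 + 1
10 + 2 + 2 + 2 + 1 + 1 + 1
9 + 5 + 1 + 1 + 1 + 1 + 1
9 + 4 + 2 + 1 + 1 + 1 + 1
9 + 3 + 3 + 1 + 1 + 1 + 1
9 + 3 + 2 + 2 + 1 + 1 + 1
9 + 2 + 2 + 2 + 2 + 1 + 1
8 + 6 + 1 + 1 + 1 + 1 + 1
8 + 5 + 2 + 1 + 1 + 1 + 1
…and 51 more, for 63 total.

63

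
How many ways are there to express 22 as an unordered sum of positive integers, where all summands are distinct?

89

A full systematic count gives 89.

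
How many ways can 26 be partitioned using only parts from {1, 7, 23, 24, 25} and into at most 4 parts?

3

The partitions of 26 that satisfy the conditions:
25 + 1
24 + 1 + 1
23 + 1 + 1 + 1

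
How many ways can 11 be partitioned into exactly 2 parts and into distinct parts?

The partitions of 11 that satisfy the conditions:
10+1
9+2
8+3
7+4
6+5
Counting gives 5.

5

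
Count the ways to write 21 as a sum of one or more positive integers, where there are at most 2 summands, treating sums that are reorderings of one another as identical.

11

The partitions of 21 that satisfy the conditions:
21
20 + 1
19 + 2
18 + 3
17 + 4
16 + 5
15 + 6
14 + 7
13 + 8
12 + 9
11 + 10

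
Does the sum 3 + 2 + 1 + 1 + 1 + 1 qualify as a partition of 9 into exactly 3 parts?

No

The parts sum to 9, and the condition 'there are exactly 3 summands' is violated.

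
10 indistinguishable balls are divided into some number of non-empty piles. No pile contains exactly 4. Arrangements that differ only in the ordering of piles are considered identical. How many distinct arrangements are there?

A partial list (first 12 by largest part):
10
9,1
8,2
8,1,1
7,3
7,2,1
7,1,1,1
6,3,1
6,2,2
6,2,1,1
6,1,1,1,1
5,5
…and 19 more, for 31 total.

31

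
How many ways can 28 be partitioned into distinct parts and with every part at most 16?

167

There are 167 such partitions.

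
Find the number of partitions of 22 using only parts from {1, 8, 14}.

5

The partitions of 22 that satisfy the conditions:
14,8
14,1,1,1,1,1,1,1,1
8,8,1,1,1,1,1,1
8,1,1,1,1,1,1,1,1,1,1,1,1,1,1
1,1,1,1,1,1,1,1,1,1,1,1,1,1,1,1,1,1,1,1,1,1
That's 5 in total.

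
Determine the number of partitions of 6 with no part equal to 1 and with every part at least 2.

Listing the qualifying partitions of 6:
6
2 + 4
3 + 3
2 + 2 + 2

4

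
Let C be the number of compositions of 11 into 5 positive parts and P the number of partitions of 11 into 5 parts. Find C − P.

Ordered (compositions into 5 parts): C(10,4) = 210.
Unordered (partitions into 5 parts): 10.
Difference: 210 − 10 = 200.

200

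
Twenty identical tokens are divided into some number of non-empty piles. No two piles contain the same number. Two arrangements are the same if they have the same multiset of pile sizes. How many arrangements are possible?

There are too many to list fully; the first 12 (by largest part) are:
20
19,1
18,2
17,3
17,2,1
16,4
16,3,1
15,5
15,4,1
15,3,2
14,6
14,5,1
…and 52 more, for 64 total.

64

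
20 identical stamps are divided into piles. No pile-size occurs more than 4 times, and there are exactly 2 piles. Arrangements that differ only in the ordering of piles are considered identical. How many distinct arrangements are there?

10

Enumerating:
19 + 1
18 + 2
17 + 3
16 + 4
15 + 5
14 + 6
13 + 7
12 + 8
11 + 9
10 + 10
That's 10 in total.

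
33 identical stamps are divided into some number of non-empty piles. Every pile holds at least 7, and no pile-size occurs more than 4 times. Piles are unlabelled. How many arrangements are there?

There are too many to list fully; the first 12 (by largest part) are:
33
26, 7
25, 8
24, 9
23, 10
22, 11
21, 12
20, 13
19, 14
19, 7, 7
18, 15
18, 8, 7
…and 24 more, for 36 total.

36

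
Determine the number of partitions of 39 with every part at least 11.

17

Enumerating:
39
28, 11
27, 12
26, 13
25, 14
24, 15
23, 16
22, 17
21, 18
20, 19
17, 11, 11
16, 12, 11
15, 13, 11
15, 12, 12
14, 14, 11
14, 13, 12
13, 13, 13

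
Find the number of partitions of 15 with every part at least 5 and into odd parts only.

2

Listing the qualifying partitions of 15:
15
5 + 5 + 5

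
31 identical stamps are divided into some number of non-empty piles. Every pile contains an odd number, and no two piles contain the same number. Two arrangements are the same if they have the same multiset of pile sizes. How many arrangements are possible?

20

Listing the qualifying partitions of 31:
31
27, 3, 1
25, 5, 1
23, 7, 1
23, 5, 3
21, 9, 1
21, 7, 3
19, 11, 1
19, 9, 3
19, 7, 5
17, 13, 1
17, 11, 3
17, 9, 5
15, 13, 3
15, 11, 5
15, 9, 7
15, 7, 5, 3, 1
13, 11, 7
13, 9, 5, 3, 1
11, 9, 7, 3, 1
That's 20 in total.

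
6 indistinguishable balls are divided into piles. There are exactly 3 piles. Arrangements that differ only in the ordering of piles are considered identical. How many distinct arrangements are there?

3

Listing the qualifying partitions of 6:
4,1,1
3,2,1
2,2,2
That's 3 in total.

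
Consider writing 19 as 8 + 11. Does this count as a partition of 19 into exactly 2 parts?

The parts sum to 19, and the condition 'there are exactly 2 summands' holds.

Yes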